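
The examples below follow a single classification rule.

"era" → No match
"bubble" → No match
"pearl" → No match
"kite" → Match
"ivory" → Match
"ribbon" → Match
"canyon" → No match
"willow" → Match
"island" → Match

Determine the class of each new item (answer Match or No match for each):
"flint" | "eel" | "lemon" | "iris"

Match, No match, No match, Match

Rule: contains 'i'. This holds for each 'Match' example and fails for each 'No match' one.
"flint": has 'i', meets the rule → Match.
"eel": no 'i', fails the rule → No match.
"lemon": no 'i', fails the rule → No match.
"iris": has 'i', meets the rule → Match.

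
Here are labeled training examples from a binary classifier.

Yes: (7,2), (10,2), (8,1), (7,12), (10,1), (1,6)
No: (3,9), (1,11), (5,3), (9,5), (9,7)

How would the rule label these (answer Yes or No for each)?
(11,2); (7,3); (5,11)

Looking at the examples, the only property every 'Yes' case has and every 'No' case lacks is: product is even.

Yes, No, No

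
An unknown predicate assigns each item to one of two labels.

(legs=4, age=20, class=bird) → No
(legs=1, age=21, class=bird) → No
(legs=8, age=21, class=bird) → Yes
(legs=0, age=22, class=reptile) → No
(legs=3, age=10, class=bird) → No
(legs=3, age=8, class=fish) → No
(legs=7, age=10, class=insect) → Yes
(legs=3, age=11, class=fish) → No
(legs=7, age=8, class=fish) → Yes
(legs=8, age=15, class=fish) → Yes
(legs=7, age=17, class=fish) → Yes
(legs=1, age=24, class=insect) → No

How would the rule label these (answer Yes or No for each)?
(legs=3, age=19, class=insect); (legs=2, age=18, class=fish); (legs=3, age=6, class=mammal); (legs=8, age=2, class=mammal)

No, No, No, Yes

The rule appears to be: legs ≥ 7.
(legs=3, age=19, class=insect): No (legs = 3). (legs=2, age=18, class=fish): No (legs = 2). (legs=3, age=6, class=mammal): No (legs = 3). (legs=8, age=2, class=mammal): Yes (legs = 8).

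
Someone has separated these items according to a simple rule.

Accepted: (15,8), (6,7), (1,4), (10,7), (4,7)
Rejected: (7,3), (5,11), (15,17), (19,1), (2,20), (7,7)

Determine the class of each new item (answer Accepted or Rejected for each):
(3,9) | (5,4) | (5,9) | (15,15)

Rejected, Accepted, Rejected, Rejected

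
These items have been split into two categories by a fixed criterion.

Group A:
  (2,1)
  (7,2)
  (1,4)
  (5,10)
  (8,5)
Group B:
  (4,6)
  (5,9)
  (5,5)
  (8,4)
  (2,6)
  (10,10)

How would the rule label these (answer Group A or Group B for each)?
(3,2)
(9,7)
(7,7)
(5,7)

Group A, Group B, Group B, Group B

A rule that fits every label: sum is odd — true of each 'Group A' example, false of each 'Group B' one.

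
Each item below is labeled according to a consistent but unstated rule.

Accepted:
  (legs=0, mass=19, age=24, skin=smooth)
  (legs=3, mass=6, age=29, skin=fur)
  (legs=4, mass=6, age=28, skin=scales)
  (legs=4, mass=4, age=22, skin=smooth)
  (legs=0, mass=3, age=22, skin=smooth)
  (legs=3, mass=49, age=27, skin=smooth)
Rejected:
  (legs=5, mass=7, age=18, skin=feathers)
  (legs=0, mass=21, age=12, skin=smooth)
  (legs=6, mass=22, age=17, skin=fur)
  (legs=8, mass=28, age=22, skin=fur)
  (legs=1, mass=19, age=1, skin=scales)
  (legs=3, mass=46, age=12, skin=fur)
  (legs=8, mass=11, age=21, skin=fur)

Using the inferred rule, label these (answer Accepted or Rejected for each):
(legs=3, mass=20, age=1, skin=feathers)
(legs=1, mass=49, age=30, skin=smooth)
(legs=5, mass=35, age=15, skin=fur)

All 'Accepted' examples share one property — age ≥ 17 AND legs ≤ 4 — and every 'Rejected' example lacks it.
(legs=3, mass=20, age=1, skin=feathers): age = 1, legs = 3, fails the rule → Rejected.
(legs=1, mass=49, age=30, skin=smooth): age = 30, legs = 1, satisfies this → Accepted.
(legs=5, mass=35, age=15, skin=fur): age = 15, legs = 5, fails the rule → Rejected.

Rejected, Accepted, Rejected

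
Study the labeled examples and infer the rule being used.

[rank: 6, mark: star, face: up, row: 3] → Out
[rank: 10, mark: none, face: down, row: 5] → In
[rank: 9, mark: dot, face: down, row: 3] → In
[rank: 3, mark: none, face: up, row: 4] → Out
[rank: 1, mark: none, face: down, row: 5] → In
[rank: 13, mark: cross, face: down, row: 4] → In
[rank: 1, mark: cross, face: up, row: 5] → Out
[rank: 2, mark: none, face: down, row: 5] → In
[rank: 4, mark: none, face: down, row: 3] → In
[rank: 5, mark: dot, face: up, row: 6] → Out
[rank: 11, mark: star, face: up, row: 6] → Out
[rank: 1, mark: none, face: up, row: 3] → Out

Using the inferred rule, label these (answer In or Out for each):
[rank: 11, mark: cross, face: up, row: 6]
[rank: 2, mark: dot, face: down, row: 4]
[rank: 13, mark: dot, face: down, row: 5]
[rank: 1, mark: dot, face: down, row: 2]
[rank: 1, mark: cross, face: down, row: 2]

Out, In, In, In, In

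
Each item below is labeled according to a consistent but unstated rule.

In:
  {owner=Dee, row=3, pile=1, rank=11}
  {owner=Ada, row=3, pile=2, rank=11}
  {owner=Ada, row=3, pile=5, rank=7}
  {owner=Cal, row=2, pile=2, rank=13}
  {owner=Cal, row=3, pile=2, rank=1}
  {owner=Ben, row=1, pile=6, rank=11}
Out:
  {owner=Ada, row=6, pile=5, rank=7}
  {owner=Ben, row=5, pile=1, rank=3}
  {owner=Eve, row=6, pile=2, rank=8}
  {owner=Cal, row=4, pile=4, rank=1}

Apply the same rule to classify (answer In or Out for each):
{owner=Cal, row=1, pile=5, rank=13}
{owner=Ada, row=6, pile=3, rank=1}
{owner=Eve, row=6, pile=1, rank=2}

In, Out, Out

All 'In' examples share one property — row ≤ 3 — and every 'Out' example lacks it.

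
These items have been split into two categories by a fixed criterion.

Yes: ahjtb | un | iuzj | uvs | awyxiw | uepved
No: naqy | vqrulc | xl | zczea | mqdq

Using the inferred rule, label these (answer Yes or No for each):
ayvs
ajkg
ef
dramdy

Yes, Yes, Yes, No

'Yes' ⟺ starts with a vowel.
Yes: ayvs, since starts with 'a'.
Yes: ajkg, since starts with 'a'.
Yes: ef, since starts with 'e'.
No: dramdy, since starts with 'd'.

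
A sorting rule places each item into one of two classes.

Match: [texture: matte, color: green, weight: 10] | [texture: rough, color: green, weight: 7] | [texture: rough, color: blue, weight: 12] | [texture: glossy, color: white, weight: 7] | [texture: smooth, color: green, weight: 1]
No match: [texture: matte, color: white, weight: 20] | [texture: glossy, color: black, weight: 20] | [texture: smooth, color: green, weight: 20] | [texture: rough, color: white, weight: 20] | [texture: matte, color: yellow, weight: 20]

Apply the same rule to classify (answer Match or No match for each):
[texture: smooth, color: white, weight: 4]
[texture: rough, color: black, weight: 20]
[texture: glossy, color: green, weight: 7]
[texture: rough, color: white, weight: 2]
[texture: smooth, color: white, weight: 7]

Match, No match, Match, Match, Match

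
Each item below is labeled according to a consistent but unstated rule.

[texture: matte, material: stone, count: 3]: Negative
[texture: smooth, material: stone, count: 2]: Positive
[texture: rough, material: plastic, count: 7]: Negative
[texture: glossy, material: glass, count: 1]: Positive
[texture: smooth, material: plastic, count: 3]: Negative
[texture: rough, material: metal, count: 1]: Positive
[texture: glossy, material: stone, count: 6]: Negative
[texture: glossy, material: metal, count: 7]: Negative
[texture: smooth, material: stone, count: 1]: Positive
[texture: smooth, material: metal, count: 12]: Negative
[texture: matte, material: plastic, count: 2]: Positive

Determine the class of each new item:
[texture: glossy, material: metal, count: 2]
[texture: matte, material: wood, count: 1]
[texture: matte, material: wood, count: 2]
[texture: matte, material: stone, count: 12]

Positive, Positive, Positive, Negative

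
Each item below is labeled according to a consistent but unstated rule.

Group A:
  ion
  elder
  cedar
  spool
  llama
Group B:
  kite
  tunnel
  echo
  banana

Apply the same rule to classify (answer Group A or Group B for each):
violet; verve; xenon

All 'Group A' examples share one property — odd length — and every 'Group B' example lacks it.

Group B, Group A, Group A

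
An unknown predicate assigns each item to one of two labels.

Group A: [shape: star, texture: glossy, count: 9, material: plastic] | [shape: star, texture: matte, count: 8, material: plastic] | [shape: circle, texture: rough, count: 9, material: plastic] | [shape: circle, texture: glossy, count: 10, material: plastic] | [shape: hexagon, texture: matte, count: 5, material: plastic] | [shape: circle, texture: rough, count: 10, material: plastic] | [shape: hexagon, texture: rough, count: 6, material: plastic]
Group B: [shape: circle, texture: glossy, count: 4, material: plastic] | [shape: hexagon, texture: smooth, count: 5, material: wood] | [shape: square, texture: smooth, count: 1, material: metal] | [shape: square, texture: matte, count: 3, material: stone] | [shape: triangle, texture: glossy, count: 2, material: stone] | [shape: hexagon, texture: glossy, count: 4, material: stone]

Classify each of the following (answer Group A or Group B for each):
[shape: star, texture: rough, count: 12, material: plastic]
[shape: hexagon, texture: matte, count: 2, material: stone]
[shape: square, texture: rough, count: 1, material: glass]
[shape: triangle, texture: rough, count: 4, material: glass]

Group A, Group B, Group B, Group B

One predicate separates the groups cleanly: material is plastic AND count ≥ 5.
[shape: star, texture: rough, count: 12, material: plastic]: material is plastic, count = 12 — satisfies this, so Group A.
[shape: hexagon, texture: matte, count: 2, material: stone]: material is stone, count = 2 — fails this test, so Group B.
[shape: square, texture: rough, count: 1, material: glass]: material is glass, count = 1 — fails this test, so Group B.
[shape: triangle, texture: rough, count: 4, material: glass]: material is glass, count = 4 — fails this test, so Group B.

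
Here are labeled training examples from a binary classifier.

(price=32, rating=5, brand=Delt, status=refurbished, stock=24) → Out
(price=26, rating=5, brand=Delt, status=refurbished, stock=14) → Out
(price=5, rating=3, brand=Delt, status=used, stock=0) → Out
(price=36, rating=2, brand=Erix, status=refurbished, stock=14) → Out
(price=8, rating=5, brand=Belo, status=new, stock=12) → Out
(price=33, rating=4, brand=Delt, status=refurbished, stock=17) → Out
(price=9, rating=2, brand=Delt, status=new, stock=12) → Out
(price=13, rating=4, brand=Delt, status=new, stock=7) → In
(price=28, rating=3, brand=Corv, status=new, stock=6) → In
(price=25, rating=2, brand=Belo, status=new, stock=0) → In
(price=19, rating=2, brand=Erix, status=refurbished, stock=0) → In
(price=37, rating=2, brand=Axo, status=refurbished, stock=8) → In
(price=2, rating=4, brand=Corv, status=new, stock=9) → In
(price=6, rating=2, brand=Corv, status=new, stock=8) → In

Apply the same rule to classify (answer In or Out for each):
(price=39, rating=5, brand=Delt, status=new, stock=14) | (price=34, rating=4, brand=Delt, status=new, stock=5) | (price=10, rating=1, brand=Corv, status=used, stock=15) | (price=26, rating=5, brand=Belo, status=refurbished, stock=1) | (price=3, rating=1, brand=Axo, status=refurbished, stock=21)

Rule: price ≠ 5 AND stock ≤ 9. This holds for each 'In' example and fails for each 'Out' one.
(price=39, rating=5, brand=Delt, status=new, stock=14): price = 39, stock = 14 — fails this test, so Out. (price=34, rating=4, brand=Delt, status=new, stock=5): price = 34, stock = 5 — fits, so In. (price=10, rating=1, brand=Corv, status=used, stock=15): price = 10, stock = 15 — fails this test, so Out. (price=26, rating=5, brand=Belo, status=refurbished, stock=1): price = 26, stock = 1 — fits, so In. (price=3, rating=1, brand=Axo, status=refurbished, stock=21): price = 3, stock = 21 — fails this test, so Out.

Out, In, Out, In, Out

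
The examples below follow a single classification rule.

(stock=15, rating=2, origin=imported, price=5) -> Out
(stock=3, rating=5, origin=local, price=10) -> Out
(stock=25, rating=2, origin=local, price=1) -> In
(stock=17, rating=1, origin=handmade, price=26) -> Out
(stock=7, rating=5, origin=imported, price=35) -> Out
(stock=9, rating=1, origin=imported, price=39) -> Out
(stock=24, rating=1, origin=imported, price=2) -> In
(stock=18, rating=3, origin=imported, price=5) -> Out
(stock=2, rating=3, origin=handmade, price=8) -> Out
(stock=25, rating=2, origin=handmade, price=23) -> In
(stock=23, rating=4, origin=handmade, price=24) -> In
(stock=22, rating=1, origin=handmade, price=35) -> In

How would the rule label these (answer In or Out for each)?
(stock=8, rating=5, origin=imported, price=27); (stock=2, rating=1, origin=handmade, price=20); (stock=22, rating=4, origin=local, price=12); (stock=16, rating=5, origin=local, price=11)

The rule appears to be: stock ≥ 22.
Out: (stock=8, rating=5, origin=imported, price=27), since stock = 8.
Out: (stock=2, rating=1, origin=handmade, price=20), since stock = 2.
In: (stock=22, rating=4, origin=local, price=12), since stock = 22.
Out: (stock=16, rating=5, origin=local, price=11), since stock = 16.

Out, Out, In, Out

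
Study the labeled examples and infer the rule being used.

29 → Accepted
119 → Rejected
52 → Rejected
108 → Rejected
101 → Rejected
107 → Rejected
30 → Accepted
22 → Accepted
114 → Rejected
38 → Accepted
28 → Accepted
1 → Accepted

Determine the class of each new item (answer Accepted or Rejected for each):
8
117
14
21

All 'Accepted' examples share one property — at most 38 — and every 'Rejected' example lacks it.
8 → 8 ≤ 38 → Accepted.
117 → 117 > 38 → Rejected.
14 → 14 ≤ 38 → Accepted.
21 → 21 ≤ 38 → Accepted.

Accepted, Rejected, Accepted, Accepted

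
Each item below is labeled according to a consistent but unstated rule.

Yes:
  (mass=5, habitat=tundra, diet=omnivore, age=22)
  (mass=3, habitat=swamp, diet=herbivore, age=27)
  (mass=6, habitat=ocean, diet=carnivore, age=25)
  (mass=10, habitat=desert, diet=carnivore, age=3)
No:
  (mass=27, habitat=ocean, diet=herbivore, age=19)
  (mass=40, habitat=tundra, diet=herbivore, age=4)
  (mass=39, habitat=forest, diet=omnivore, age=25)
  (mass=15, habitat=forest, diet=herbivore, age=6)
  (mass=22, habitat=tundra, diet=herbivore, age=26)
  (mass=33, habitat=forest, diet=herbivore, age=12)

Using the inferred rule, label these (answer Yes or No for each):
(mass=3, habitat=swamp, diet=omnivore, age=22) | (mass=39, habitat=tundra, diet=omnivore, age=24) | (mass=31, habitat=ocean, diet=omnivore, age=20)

Yes, No, No

All 'Yes' examples share one property — mass ≤ 10 — and every 'No' example lacks it.
(mass=3, habitat=swamp, diet=omnivore, age=22) → mass = 3 → Yes. (mass=39, habitat=tundra, diet=omnivore, age=24) → mass = 39 → No. (mass=31, habitat=ocean, diet=omnivore, age=20) → mass = 31 → No.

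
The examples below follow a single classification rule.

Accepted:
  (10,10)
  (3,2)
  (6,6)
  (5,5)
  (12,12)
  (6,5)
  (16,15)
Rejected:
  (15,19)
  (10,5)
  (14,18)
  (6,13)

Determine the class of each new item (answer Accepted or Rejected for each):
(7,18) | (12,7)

Rule: |first − second| ≤ 1. This holds for each 'Accepted' example and fails for each 'Rejected' one.
(7,18): Rejected (|7−18| = 11).
(12,7): Rejected (|12−7| = 5).

Rejected, Rejected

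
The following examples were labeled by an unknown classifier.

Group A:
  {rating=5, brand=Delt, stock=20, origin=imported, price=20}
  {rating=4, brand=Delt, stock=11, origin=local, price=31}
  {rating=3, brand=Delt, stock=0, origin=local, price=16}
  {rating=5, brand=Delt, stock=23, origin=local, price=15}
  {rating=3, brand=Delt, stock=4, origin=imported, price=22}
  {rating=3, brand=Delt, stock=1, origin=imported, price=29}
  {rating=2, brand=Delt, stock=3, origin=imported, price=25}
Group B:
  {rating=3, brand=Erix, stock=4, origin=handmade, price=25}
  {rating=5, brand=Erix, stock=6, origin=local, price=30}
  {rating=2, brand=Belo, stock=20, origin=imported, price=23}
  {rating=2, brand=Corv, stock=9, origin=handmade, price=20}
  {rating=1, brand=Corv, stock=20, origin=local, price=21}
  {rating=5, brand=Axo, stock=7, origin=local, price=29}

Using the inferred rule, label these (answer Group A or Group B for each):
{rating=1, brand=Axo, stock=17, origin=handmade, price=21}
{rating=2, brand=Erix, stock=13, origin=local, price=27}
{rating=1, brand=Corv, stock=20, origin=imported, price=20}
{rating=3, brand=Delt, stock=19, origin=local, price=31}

Group B, Group B, Group B, Group A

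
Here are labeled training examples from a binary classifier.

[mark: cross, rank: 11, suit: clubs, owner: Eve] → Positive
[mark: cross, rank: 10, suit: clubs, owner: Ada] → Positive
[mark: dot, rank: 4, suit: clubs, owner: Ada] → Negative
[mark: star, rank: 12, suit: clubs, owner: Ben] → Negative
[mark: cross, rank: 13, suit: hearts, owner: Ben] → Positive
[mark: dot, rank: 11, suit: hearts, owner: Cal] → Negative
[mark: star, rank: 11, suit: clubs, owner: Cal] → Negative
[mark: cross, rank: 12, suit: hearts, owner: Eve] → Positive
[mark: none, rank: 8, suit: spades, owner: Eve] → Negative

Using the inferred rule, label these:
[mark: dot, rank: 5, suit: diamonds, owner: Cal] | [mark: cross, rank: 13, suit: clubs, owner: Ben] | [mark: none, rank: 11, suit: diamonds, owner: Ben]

Negative, Positive, Negative

Rule: mark is cross. This holds for each 'Positive' example and fails for each 'Negative' one.
[mark: dot, rank: 5, suit: diamonds, owner: Cal]: mark is dot — fails this test, so Negative.
[mark: cross, rank: 13, suit: clubs, owner: Ben]: mark is cross — meets the rule, so Positive.
[mark: none, rank: 11, suit: diamonds, owner: Ben]: mark is none — fails this test, so Negative.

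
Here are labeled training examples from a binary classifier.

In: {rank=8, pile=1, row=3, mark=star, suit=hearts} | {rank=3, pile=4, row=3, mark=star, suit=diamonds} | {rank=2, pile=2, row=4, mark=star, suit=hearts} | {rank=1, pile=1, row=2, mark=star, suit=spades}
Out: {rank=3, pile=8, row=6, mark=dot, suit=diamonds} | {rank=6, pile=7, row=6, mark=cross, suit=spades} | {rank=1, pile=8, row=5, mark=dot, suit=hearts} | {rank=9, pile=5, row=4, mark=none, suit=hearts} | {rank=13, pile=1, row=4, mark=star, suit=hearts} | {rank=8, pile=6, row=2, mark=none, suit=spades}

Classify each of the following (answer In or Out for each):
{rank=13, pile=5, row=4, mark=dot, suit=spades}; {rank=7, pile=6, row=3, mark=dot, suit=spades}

The classifier is using: mark is star AND rank ≤ 8.

Out, Out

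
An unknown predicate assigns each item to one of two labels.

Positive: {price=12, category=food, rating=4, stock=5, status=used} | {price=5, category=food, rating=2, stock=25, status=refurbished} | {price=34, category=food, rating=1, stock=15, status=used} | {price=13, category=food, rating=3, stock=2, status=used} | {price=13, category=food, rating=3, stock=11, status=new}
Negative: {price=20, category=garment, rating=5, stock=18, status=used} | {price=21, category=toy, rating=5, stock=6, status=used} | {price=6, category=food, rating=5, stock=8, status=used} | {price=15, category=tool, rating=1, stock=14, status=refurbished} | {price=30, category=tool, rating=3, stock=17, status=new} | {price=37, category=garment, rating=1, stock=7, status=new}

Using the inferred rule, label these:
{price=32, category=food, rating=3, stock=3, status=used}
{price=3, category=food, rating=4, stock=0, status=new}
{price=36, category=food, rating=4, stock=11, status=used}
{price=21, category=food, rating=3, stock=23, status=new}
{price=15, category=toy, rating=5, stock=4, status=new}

Positive, Positive, Positive, Positive, Negative

One predicate separates the groups cleanly: category is food AND rating ≤ 4.
{price=32, category=food, rating=3, stock=3, status=used}: category is food, rating = 3 — satisfies this, so Positive. {price=3, category=food, rating=4, stock=0, status=new}: category is food, rating = 4 — satisfies this, so Positive. {price=36, category=food, rating=4, stock=11, status=used}: category is food, rating = 4 — satisfies this, so Positive. {price=21, category=food, rating=3, stock=23, status=new}: category is food, rating = 3 — satisfies this, so Positive. {price=15, category=toy, rating=5, stock=4, status=new}: category is toy, rating = 5 — does not pass, so Negative.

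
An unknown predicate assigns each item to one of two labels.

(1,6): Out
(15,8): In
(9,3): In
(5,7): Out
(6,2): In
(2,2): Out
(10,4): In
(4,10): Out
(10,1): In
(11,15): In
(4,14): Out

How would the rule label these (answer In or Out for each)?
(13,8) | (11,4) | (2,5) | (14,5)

In, In, Out, In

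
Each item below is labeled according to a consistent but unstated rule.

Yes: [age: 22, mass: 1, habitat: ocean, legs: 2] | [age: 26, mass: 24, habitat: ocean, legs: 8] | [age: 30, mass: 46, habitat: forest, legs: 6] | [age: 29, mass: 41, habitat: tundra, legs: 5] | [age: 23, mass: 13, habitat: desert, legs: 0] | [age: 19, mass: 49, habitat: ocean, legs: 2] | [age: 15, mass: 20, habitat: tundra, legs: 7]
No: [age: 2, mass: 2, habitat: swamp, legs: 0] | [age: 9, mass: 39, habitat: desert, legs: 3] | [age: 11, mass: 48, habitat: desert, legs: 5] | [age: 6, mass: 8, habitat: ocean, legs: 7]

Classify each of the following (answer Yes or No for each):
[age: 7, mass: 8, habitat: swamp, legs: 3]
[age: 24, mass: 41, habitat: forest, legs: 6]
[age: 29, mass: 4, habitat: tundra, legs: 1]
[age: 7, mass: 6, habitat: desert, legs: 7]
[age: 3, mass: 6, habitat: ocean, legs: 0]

No, Yes, Yes, No, No

One predicate separates the groups cleanly: age ≥ 15.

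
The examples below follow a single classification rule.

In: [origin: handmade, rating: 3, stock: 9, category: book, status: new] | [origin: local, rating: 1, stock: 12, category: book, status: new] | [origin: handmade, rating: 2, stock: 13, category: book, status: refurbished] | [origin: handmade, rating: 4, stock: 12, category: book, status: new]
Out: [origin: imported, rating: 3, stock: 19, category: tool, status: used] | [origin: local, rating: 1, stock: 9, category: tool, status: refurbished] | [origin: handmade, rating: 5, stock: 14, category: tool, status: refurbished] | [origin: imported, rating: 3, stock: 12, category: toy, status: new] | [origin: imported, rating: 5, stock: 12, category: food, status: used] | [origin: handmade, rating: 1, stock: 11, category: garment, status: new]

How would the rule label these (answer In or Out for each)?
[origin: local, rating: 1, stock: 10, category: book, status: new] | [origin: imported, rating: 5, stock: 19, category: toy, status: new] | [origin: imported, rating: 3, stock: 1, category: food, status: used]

One predicate separates the groups cleanly: category is book.

In, Out, Out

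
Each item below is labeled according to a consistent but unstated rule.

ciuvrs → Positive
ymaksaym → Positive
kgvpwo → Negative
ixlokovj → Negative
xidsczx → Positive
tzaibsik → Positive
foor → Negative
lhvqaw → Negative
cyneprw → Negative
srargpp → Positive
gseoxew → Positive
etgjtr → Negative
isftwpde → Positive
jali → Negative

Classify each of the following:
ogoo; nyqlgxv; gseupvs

Negative, Negative, Positive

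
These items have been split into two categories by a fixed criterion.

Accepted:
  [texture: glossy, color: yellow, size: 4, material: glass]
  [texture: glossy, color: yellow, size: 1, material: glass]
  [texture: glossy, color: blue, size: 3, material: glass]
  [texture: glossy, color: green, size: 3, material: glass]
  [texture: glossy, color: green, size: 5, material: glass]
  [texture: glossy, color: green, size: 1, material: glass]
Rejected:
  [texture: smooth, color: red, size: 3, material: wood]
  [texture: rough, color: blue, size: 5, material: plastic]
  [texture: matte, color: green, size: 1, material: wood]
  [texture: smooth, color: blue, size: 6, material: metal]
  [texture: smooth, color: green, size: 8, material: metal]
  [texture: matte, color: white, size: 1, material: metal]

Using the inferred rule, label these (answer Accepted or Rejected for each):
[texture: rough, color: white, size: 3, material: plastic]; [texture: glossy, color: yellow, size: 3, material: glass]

Rejected, Accepted

All 'Accepted' examples share one property — material is glass — and every 'Rejected' example lacks it.
[texture: rough, color: white, size: 3, material: plastic] → material is plastic → Rejected. [texture: glossy, color: yellow, size: 3, material: glass] → material is glass → Accepted.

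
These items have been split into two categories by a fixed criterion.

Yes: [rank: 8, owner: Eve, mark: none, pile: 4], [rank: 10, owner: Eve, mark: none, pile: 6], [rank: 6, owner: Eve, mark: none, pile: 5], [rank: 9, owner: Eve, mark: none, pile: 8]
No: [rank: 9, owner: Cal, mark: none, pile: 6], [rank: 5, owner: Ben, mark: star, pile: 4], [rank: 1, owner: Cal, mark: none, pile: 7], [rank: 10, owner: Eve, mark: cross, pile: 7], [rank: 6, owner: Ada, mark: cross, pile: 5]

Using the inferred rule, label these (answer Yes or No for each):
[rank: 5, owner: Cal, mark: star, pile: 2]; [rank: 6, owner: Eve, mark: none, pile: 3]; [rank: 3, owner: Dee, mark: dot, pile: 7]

'Yes' ⟺ owner is Eve AND mark is none.
[rank: 5, owner: Cal, mark: star, pile: 2] → owner is Cal, mark is star → No.
[rank: 6, owner: Eve, mark: none, pile: 3] → owner is Eve, mark is none → Yes.
[rank: 3, owner: Dee, mark: dot, pile: 7] → owner is Dee, mark is dot → No.

No, Yes, No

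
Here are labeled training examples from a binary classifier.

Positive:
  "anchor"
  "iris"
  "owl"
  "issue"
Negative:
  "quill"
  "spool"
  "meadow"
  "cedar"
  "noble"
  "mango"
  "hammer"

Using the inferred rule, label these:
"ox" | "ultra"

Positive, Positive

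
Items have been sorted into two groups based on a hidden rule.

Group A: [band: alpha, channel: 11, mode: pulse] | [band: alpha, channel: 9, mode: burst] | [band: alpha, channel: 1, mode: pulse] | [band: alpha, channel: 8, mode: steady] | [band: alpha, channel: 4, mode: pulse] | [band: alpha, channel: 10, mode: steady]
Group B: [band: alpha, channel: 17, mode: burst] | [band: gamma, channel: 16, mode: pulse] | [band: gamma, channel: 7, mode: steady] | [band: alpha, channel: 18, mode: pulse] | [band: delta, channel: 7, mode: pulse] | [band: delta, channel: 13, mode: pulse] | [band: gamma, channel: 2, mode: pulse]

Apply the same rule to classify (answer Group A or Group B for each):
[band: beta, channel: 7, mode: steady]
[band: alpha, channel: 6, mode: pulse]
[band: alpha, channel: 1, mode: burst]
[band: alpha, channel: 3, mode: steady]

Group B, Group A, Group A, Group A

All 'Group A' examples share one property — band is alpha AND channel ≤ 11 — and every 'Group B' example lacks it.
[band: beta, channel: 7, mode: steady] → band is beta, channel = 7 → Group B. [band: alpha, channel: 6, mode: pulse] → band is alpha, channel = 6 → Group A. [band: alpha, channel: 1, mode: burst] → band is alpha, channel = 1 → Group A. [band: alpha, channel: 3, mode: steady] → band is alpha, channel = 3 → Group A.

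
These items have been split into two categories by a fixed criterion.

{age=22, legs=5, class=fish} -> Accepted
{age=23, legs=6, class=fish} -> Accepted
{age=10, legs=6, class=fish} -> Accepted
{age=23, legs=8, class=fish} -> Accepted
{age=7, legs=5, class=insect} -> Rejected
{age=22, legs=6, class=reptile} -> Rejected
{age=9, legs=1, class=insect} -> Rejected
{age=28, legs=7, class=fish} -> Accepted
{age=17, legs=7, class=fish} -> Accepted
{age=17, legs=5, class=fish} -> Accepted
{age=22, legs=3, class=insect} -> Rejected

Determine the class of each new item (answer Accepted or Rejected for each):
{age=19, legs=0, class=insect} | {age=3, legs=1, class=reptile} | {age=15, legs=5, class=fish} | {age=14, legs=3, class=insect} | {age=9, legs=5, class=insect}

Rejected, Rejected, Accepted, Rejected, Rejected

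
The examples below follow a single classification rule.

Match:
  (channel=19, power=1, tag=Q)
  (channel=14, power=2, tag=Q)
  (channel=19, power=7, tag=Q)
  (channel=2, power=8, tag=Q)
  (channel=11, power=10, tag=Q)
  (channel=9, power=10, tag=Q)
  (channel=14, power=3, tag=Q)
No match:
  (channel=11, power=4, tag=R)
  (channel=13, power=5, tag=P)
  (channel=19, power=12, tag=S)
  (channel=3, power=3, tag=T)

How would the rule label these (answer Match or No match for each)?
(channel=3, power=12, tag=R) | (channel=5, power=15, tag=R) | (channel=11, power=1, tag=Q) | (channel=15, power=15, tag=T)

No match, No match, Match, No match

Comparing the two groups points to one rule — tag is Q.
(channel=3, power=12, tag=R): tag is R, fails this test → No match. (channel=5, power=15, tag=R): tag is R, fails this test → No match. (channel=11, power=1, tag=Q): tag is Q, passes → Match. (channel=15, power=15, tag=T): tag is T, fails this test → No match.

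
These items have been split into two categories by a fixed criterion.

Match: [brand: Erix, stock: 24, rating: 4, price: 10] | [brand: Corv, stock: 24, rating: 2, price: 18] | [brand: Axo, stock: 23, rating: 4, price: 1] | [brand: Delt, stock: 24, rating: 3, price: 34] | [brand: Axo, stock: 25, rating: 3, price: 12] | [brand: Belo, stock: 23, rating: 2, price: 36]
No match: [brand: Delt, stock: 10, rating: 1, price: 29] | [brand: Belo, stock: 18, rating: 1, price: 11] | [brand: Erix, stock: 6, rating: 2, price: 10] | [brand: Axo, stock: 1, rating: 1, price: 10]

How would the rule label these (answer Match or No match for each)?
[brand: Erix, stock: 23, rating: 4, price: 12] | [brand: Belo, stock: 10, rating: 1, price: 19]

The rule appears to be: stock ≥ 23.
Match: [brand: Erix, stock: 23, rating: 4, price: 12], since stock = 23. No match: [brand: Belo, stock: 10, rating: 1, price: 19], since stock = 10.

Match, No match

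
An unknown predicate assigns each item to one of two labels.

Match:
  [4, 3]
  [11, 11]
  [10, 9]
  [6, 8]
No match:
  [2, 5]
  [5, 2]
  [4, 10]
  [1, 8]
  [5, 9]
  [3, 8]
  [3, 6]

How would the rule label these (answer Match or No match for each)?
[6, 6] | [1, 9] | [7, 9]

Match, No match, Match

The pattern is that an item is 'Match' exactly when: |first − second| ≤ 2.
Match: [6, 6], since |6−6| = 0. No match: [1, 9], since |1−9| = 8. Match: [7, 9], since |7−9| = 2.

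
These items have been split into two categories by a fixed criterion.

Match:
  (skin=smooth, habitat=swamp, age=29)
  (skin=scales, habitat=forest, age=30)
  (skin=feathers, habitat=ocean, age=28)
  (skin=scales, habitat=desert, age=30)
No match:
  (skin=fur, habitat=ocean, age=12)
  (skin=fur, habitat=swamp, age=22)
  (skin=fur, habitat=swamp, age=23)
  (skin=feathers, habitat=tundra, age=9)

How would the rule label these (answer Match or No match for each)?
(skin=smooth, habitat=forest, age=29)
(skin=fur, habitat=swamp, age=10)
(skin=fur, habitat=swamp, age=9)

Match, No match, No match

The rule appears to be: age ≥ 28.
(skin=smooth, habitat=forest, age=29) → age = 29 → Match.
(skin=fur, habitat=swamp, age=10) → age = 10 → No match.
(skin=fur, habitat=swamp, age=9) → age = 9 → No match.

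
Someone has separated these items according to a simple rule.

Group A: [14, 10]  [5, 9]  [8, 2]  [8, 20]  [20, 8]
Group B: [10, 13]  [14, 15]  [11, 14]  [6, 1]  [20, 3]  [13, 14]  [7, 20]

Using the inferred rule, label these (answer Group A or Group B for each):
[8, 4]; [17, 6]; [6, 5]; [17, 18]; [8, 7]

Group A, Group B, Group B, Group B, Group B

A rule that fits every label: sum is even — true of each 'Group A' example, false of each 'Group B' one.
Group A: [8, 4], since 8+4 = 12.
Group B: [17, 6], since 17+6 = 23.
Group B: [6, 5], since 6+5 = 11.
Group B: [17, 18], since 17+18 = 35.
Group B: [8, 7], since 8+7 = 15.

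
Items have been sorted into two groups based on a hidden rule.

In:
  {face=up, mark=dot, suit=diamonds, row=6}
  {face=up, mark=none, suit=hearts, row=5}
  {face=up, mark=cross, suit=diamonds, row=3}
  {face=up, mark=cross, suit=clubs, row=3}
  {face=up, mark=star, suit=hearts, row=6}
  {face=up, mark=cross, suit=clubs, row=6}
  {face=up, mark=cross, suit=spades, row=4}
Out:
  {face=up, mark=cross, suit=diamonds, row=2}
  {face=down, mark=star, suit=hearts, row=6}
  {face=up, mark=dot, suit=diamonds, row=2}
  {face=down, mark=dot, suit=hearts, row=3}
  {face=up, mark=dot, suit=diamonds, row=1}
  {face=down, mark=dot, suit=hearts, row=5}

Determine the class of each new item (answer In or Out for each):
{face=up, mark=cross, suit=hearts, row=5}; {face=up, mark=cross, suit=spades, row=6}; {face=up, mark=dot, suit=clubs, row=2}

The pattern is that an item is 'In' exactly when: face is up AND row ≥ 3.
{face=up, mark=cross, suit=hearts, row=5} — face is up, row = 5, hence In.
{face=up, mark=cross, suit=spades, row=6} — face is up, row = 6, hence In.
{face=up, mark=dot, suit=clubs, row=2} — face is up, row = 2, hence Out.

In, In, Out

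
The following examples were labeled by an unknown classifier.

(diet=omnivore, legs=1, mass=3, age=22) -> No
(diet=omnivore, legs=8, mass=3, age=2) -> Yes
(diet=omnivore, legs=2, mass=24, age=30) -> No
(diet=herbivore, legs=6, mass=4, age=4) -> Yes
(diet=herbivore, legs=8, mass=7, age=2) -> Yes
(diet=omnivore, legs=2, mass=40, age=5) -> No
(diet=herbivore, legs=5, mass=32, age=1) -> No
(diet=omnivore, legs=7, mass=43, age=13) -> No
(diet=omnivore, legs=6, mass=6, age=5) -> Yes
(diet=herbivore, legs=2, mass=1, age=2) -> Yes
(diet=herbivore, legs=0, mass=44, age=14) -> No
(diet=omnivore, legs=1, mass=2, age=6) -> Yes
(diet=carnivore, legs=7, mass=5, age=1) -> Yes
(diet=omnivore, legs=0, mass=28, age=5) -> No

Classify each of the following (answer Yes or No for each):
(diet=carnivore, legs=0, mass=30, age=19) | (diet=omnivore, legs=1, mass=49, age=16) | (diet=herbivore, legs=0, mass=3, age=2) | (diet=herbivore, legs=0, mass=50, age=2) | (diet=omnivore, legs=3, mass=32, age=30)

Every 'Yes' example satisfies: age ≤ 6 AND mass ≤ 7. None of the 'No' examples do.
(diet=carnivore, legs=0, mass=30, age=19) → age = 19, mass = 30 → No. (diet=omnivore, legs=1, mass=49, age=16) → age = 16, mass = 49 → No. (diet=herbivore, legs=0, mass=3, age=2) → age = 2, mass = 3 → Yes. (diet=herbivore, legs=0, mass=50, age=2) → age = 2, mass = 50 → No. (diet=omnivore, legs=3, mass=32, age=30) → age = 30, mass = 32 → No.

No, No, Yes, No, No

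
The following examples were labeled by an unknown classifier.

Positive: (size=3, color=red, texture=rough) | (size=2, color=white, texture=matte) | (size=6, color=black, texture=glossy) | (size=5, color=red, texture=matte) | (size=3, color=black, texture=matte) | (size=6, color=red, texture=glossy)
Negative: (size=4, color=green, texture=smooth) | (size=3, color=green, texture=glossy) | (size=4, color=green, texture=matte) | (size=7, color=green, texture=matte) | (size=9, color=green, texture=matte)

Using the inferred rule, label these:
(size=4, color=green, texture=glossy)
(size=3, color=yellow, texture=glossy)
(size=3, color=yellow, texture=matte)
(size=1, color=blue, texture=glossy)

The simplest hypothesis consistent with all the labels is: color is not green.
(size=4, color=green, texture=glossy) — color is green, hence Negative. (size=3, color=yellow, texture=glossy) — color is yellow, hence Positive. (size=3, color=yellow, texture=matte) — color is yellow, hence Positive. (size=1, color=blue, texture=glossy) — color is blue, hence Positive.

Negative, Positive, Positive, Positive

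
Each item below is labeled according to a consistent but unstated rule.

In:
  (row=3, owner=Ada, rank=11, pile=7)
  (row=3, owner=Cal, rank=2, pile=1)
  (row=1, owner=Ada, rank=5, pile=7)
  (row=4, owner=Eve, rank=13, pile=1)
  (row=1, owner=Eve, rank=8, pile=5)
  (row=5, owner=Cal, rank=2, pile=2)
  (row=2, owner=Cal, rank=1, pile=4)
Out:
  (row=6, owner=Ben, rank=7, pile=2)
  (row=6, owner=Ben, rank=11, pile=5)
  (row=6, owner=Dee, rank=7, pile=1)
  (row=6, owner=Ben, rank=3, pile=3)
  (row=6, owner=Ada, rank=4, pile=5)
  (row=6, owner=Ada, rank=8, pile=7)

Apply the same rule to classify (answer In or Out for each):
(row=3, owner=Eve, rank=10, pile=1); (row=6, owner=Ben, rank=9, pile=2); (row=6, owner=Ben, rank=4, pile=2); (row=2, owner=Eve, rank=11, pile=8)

In, Out, Out, In

'In' ⟺ row ≤ 5.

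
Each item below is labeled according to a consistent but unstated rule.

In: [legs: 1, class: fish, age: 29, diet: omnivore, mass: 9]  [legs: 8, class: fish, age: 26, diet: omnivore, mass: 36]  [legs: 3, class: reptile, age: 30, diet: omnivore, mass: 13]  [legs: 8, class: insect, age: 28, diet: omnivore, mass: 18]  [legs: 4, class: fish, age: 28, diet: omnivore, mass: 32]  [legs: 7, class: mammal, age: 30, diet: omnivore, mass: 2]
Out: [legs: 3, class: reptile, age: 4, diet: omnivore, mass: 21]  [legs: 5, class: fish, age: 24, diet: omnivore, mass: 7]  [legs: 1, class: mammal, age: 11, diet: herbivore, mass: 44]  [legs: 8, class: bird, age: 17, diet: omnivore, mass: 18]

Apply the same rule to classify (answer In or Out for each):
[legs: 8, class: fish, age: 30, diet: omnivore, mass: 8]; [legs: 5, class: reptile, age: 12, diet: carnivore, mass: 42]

In, Out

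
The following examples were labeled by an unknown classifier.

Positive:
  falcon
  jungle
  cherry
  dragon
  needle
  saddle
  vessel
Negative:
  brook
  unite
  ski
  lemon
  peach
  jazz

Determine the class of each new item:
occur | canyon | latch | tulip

'Positive' ⟺ length 6.
occur: length 5, doesn't qualify → Negative.
canyon: length 6, meets the rule → Positive.
latch: length 5, doesn't qualify → Negative.
tulip: length 5, doesn't qualify → Negative.

Negative, Positive, Negative, Negative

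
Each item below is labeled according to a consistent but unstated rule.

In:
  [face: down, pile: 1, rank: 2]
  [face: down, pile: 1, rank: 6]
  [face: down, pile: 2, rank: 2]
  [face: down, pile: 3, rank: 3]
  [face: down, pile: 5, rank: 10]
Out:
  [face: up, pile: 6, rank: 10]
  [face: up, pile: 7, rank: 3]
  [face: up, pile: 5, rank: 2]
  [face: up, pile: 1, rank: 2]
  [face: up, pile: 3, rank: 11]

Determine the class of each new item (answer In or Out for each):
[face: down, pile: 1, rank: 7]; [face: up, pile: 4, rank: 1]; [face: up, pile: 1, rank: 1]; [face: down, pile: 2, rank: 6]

A rule that fits every label: face is down — true of each 'In' example, false of each 'Out' one.

In, Out, Out, In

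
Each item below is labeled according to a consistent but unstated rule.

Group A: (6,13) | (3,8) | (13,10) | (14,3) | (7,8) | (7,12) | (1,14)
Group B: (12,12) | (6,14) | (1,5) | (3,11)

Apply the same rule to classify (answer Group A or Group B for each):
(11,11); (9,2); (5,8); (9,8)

Looking at the examples, the only property every 'Group A' case has and every 'Group B' case lacks is: sum is odd.
(11,11): 11+11 = 22 — doesn't qualify, so Group B.
(9,2): 9+2 = 11 — fits, so Group A.
(5,8): 5+8 = 13 — fits, so Group A.
(9,8): 9+8 = 17 — fits, so Group A.

Group B, Group A, Group A, Group A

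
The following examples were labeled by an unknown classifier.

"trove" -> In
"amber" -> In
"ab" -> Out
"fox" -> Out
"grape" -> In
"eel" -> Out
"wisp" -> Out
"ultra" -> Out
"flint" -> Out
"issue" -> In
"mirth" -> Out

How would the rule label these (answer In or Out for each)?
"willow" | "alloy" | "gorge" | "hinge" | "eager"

One predicate separates the groups cleanly: length 5 AND contains 'e'.
"willow" → length 6, no 'e' → Out. "alloy" → length 5, no 'e' → Out. "gorge" → length 5, has 'e' → In. "hinge" → length 5, has 'e' → In. "eager" → length 5, has 'e' → In.

Out, Out, In, In, In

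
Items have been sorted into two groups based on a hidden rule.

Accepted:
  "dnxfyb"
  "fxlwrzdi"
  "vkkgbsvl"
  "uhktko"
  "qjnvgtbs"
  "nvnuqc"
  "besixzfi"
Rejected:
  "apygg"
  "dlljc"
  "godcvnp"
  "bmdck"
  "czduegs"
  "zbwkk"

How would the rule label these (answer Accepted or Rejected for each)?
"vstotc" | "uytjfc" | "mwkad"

'Accepted' ⟺ even length.

Accepted, Accepted, Rejected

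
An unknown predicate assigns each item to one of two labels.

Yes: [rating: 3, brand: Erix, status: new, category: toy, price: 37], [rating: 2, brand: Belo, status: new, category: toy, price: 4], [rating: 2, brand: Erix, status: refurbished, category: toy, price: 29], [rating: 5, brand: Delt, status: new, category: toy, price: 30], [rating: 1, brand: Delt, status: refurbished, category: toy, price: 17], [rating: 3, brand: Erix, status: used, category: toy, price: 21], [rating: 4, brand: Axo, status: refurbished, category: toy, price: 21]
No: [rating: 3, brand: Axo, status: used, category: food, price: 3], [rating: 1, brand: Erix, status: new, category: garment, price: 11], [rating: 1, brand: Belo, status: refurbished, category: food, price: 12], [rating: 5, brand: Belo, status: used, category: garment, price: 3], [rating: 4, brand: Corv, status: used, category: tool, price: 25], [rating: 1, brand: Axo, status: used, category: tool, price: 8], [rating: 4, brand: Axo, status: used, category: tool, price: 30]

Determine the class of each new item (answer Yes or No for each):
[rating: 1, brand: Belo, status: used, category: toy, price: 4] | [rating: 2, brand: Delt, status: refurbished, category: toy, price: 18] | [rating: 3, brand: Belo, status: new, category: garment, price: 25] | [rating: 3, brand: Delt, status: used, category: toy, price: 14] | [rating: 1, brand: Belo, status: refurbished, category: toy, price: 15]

Yes, Yes, No, Yes, Yes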